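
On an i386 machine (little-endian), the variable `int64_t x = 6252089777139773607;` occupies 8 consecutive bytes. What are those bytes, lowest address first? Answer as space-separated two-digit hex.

6252089777139773607 in hexadecimal, padded to 64 bits, is 0x56C3E286FE4470A7.
Split into bytes (most-significant first): 56 C3 E2 86 FE 44 70 A7.
In little-endian order the low byte comes first in memory.
So at ascending addresses the bytes are A7 70 44 FE 86 E2 C3 56.

A7 70 44 FE 86 E2 C3 56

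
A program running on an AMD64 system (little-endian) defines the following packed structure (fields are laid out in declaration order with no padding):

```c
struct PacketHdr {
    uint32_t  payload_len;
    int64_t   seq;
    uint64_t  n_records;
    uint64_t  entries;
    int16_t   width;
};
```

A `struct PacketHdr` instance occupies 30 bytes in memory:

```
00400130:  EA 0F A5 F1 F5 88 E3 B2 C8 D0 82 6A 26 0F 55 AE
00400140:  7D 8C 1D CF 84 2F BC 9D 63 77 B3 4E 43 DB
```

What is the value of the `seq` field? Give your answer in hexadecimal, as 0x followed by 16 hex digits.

0x6A82D0C8B2E388F5

`seq` follows `payload_len` (4 bytes), so it starts at byte offset 4 and occupies 8 bytes.
Bytes at offsets 4..11: F5 88 E3 B2 C8 D0 82 6A.
Little-endian: lowest address holds the least-significant byte.
Reassemble most-significant byte first: 6A 82 D0 C8 B2 E3 88 F5 → 0x6A82D0C8B2E388F5.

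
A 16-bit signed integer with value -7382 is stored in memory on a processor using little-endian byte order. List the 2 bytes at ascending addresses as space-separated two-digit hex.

Two's complement of -7382 in 16 bits: 7382 = 0x1CD6; invert → 0xE329; add 1 → 0xE32A.
Split into bytes (most-significant first): E3 2A.
In little-endian order the low byte comes first in memory.
So at ascending addresses the bytes are 2A E3.

2A E3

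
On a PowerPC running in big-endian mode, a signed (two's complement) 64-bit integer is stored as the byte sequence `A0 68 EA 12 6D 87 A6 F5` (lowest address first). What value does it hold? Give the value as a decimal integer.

-6887998265195256075

Big-endian stores the most-significant byte at the lowest address.
The bytes are already most-significant first: 0xA068EA126D87A6F5.
Top bit is set, so as a signed 64-bit value this is 0xA068EA126D87A6F5 − 2^64 = -6887998265195256075.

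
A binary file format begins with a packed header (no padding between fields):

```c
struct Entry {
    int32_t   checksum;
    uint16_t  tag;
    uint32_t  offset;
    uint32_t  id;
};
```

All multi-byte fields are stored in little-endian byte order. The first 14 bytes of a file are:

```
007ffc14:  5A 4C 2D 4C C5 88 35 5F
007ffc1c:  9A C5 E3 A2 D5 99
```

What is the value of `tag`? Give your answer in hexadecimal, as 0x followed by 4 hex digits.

`tag` follows `checksum` (4 bytes), so it starts at byte offset 4 and occupies 2 bytes.
Bytes at offsets 4..5: C5 88.
Little-endian: lowest address holds the least-significant byte.
Reassemble most-significant byte first: 88 C5 → 0x88C5.

0x88C5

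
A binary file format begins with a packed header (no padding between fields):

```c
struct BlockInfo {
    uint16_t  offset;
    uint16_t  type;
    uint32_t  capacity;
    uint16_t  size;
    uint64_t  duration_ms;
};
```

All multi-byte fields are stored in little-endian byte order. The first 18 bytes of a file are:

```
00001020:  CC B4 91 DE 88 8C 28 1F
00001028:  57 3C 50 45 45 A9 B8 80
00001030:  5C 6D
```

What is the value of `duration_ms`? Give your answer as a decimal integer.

`duration_ms` follows `offset` (2 B), `type` (2 B), `capacity` (4 B), `size` (2 B), so it starts at offset 2 + 2 + 4 + 2 = 10 and occupies 8 bytes.
Bytes at offsets 10..17: 50 45 45 A9 B8 80 5C 6D.
Little-endian stores the least-significant byte at the lowest address.
Reassemble most-significant byte first: 6D 5C 80 B8 A9 45 45 50 → 0x6D5C80B8A9454550.
0x6D5C80B8A9454550 = 7880314978593752400.

7880314978593752400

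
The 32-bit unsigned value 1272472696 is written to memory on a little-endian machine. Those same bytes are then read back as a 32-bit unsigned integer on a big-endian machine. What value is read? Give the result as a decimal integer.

1272472696 in 32-bit hexadecimal is 0x4BD86478.
Stored little-endian, the bytes at ascending addresses are 78 64 D8 4B.
Read back as big-endian, the last byte is least significant, giving 0x7864D84B.
0x7864D84B = 2019874891.

2019874891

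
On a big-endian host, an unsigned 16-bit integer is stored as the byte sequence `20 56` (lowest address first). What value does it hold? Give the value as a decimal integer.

8278

In big-endian order the high byte comes first in memory.
The bytes are already most-significant first: 0x2056.
0x2056 = 8278.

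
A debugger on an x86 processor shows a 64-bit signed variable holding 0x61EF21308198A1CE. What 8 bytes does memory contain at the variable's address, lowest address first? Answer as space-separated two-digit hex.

CE A1 98 81 30 21 EF 61

Split into bytes (most-significant first): 61 EF 21 30 81 98 A1 CE.
Little-endian: lowest address holds the least-significant byte.
So at ascending addresses the bytes are CE A1 98 81 30 21 EF 61.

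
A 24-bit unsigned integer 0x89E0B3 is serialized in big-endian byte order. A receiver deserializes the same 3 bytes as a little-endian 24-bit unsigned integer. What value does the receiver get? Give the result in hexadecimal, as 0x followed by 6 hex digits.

0xB3E089

Stored big-endian, the bytes at ascending addresses are 89 E0 B3.
Read back as little-endian, the first byte is least significant, giving 0xB3E089.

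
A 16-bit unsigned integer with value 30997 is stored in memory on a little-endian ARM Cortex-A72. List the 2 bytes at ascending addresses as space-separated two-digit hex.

15 79

30997 in hexadecimal, padded to 16 bits, is 0x7915.
Split into bytes (most-significant first): 79 15.
In little-endian order the low byte comes first in memory.
So at ascending addresses the bytes are 15 79.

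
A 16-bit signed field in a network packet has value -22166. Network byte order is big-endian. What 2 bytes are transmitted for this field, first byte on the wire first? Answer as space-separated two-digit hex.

A9 6A

Two's complement of -22166 in 16 bits: 22166 = 0x5696; invert → 0xA969; add 1 → 0xA96A.
Split into bytes (most-significant first): A9 6A.
In big-endian order the high byte comes first in memory.
So the memory order matches the most-significant-first order: A9 6A.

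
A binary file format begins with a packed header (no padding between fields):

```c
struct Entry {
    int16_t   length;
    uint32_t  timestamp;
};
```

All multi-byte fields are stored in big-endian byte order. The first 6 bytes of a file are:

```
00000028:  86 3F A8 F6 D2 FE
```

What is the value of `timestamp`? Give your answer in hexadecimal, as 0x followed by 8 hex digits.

0xA8F6D2FE

`timestamp` follows `length` (2 bytes), so it starts at byte offset 2 and occupies 4 bytes.
Bytes at offsets 2..5: A8 F6 D2 FE.
In big-endian order the high byte comes first in memory.
The bytes are already most-significant first: 0xA8F6D2FE.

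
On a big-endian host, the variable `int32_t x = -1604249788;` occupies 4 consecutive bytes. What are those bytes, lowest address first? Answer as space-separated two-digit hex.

A0 61 17 44

Two's complement of -1604249788 in 32 bits: 1604249788 = 0x5F9EE8BC; invert → 0xA0611743; add 1 → 0xA0611744.
Split into bytes (most-significant first): A0 61 17 44.
Big-endian stores the most-significant byte at the lowest address.
So the memory order matches the most-significant-first order: A0 61 17 44.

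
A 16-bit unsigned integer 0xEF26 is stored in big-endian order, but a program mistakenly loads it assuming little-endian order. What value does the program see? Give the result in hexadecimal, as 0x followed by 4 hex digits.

0x26EF

Stored big-endian, the bytes at ascending addresses are EF 26.
Read back as little-endian, the first byte is least significant, giving 0x26EF.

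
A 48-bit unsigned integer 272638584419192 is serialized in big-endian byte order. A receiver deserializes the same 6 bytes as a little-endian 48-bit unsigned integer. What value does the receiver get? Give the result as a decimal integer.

272638584419192 in 48-bit hexadecimal is 0xF7F69DF9F378.
Stored big-endian, the bytes at ascending addresses are F7 F6 9D F9 F3 78.
Read back as little-endian, the first byte is least significant, giving 0x78F3F99DF6F7.
0x78F3F99DF6F7 = 132989260265207.

132989260265207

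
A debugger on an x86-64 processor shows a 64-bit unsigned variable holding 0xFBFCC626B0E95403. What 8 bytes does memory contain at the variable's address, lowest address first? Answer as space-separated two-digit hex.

Split into bytes (most-significant first): FB FC C6 26 B0 E9 54 03.
In little-endian order the low byte comes first in memory.
So at ascending addresses the bytes are 03 54 E9 B0 26 C6 FC FB.

03 54 E9 B0 26 C6 FC FB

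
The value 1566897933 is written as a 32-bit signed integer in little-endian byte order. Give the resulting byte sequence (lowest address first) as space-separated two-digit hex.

0D F7 64 5D

1566897933 in hexadecimal, padded to 32 bits, is 0x5D64F70D.
Split into bytes (most-significant first): 5D 64 F7 0D.
Little-endian: lowest address holds the least-significant byte.
So at ascending addresses the bytes are 0D F7 64 5D.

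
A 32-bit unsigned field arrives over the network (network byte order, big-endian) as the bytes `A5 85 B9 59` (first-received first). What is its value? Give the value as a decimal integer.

Big-endian: lowest address holds the most-significant byte.
The bytes are already most-significant first: 0xA585B959.
0xA585B959 = 2777004377.

2777004377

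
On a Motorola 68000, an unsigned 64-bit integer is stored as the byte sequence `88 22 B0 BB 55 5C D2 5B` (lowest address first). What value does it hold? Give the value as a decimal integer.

Big-endian: lowest address holds the most-significant byte.
The bytes are already most-significant first: 0x8822B0BB555CD25B.
0x8822B0BB555CD25B = 9809597257003881051.

9809597257003881051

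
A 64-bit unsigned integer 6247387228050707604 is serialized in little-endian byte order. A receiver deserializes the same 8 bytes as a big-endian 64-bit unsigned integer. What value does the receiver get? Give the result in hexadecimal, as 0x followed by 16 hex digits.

0x94544676952DB356

6247387228050707604 in 64-bit hexadecimal is 0x56B32D9576465494.
Stored little-endian, the bytes at ascending addresses are 94 54 46 76 95 2D B3 56.
Read back as big-endian, the last byte is least significant, giving 0x94544676952DB356.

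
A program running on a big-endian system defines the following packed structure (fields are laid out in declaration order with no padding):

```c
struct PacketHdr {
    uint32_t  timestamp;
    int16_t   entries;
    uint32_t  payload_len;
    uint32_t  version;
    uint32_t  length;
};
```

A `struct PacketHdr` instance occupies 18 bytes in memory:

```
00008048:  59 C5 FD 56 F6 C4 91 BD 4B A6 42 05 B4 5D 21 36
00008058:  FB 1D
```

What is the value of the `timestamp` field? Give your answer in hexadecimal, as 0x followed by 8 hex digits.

0x59C5FD56

`timestamp` is the first field, at byte offset 0, occupying 4 bytes.
Bytes at offsets 0..3: 59 C5 FD 56.
Big-endian stores the most-significant byte at the lowest address.
The bytes are already most-significant first: 0x59C5FD56.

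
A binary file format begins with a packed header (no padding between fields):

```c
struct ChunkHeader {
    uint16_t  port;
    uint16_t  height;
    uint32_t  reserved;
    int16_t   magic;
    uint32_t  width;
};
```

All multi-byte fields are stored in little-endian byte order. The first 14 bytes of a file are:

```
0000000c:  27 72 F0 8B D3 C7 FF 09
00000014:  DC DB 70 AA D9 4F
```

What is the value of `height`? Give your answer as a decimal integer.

`height` follows `port` (2 bytes), so it starts at byte offset 2 and occupies 2 bytes.
Bytes at offsets 2..3: F0 8B.
Little-endian stores the least-significant byte at the lowest address.
Reassemble most-significant byte first: 8B F0 → 0x8BF0.
0x8BF0 = 35824.

35824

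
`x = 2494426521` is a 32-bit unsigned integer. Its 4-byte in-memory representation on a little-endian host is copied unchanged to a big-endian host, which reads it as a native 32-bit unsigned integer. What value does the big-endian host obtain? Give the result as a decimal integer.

2494426521 in 32-bit hexadecimal is 0x94ADED99.
Stored little-endian, the bytes at ascending addresses are 99 ED AD 94.
Read back as big-endian, the last byte is least significant, giving 0x99EDAD94.
0x99EDAD94 = 2582490516.

2582490516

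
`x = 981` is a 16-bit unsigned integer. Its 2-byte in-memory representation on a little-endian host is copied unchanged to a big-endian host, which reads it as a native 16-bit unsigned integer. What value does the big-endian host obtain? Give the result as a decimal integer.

981 in 16-bit hexadecimal is 0x03D5.
Stored little-endian, the bytes at ascending addresses are D5 03.
Read back as big-endian, the last byte is least significant, giving 0xD503.
0xD503 = 54531.

54531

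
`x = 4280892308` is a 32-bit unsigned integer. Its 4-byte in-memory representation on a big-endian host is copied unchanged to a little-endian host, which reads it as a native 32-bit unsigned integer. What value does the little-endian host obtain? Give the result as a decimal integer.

2486905343

4280892308 in 32-bit hexadecimal is 0xFF293B94.
Stored big-endian, the bytes at ascending addresses are FF 29 3B 94.
Read back as little-endian, the first byte is least significant, giving 0x943B29FF.
0x943B29FF = 2486905343.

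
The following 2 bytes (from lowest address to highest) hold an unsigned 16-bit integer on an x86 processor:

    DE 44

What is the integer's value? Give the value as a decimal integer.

Little-endian stores the least-significant byte at the lowest address.
Reassemble most-significant byte first: 44 DE → 0x44DE.
0x44DE = 17630.

17630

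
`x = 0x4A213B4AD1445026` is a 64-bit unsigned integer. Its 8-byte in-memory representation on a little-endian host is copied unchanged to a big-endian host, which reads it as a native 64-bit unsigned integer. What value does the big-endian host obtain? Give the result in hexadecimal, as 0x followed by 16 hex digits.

0x265044D14A3B214A

Stored little-endian, the bytes at ascending addresses are 26 50 44 D1 4A 3B 21 4A.
Read back as big-endian, the last byte is least significant, giving 0x265044D14A3B214A.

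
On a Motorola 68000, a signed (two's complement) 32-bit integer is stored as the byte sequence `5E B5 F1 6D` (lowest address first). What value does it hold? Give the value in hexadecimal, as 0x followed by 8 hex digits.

0x5EB5F16D

In big-endian order the high byte comes first in memory.
The bytes are already most-significant first: 0x5EB5F16D.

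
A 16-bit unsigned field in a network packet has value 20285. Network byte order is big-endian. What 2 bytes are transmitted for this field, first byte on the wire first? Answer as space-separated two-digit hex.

20285 in hexadecimal, padded to 16 bits, is 0x4F3D.
Split into bytes (most-significant first): 4F 3D.
Big-endian: lowest address holds the most-significant byte.
So the memory order matches the most-significant-first order: 4F 3D.

4F 3D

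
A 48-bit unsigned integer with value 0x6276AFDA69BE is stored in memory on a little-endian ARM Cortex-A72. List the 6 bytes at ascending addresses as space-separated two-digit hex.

Split into bytes (most-significant first): 62 76 AF DA 69 BE.
Little-endian stores the least-significant byte at the lowest address.
So at ascending addresses the bytes are BE 69 DA AF 76 62.

BE 69 DA AF 76 62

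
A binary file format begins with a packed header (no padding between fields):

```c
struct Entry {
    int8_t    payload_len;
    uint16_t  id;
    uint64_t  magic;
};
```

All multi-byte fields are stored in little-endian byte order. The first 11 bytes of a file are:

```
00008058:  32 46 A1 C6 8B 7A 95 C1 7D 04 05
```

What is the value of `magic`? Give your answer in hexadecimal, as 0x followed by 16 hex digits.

`magic` follows `payload_len` (1 B), `id` (2 B), so it starts at offset 1 + 2 = 3 and occupies 8 bytes.
Bytes at offsets 3..10: C6 8B 7A 95 C1 7D 04 05.
Little-endian: lowest address holds the least-significant byte.
Reassemble most-significant byte first: 05 04 7D C1 95 7A 8B C6 → 0x05047DC1957A8BC6.

0x05047DC1957A8BC6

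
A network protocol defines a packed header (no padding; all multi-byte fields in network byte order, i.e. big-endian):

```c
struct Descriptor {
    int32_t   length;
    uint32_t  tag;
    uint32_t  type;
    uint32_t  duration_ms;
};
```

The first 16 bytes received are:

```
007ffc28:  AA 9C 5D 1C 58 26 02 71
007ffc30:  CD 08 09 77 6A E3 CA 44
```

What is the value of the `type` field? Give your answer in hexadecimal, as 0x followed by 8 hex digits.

0xCD080977

`type` follows `length` (4 B), `tag` (4 B), so it starts at offset 4 + 4 = 8 and occupies 4 bytes.
Bytes at offsets 8..11: CD 08 09 77.
Big-endian stores the most-significant byte at the lowest address.
The bytes are already most-significant first: 0xCD080977.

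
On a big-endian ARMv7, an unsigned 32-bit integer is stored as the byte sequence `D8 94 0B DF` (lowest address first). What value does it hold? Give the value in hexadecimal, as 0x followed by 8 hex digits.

0xD8940BDF

Big-endian stores the most-significant byte at the lowest address.
The bytes are already most-significant first: 0xD8940BDF.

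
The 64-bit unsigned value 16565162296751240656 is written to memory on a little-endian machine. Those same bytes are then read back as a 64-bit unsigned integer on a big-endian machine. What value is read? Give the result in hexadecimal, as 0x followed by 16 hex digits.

0xD0358DC85747E3E5

16565162296751240656 in 64-bit hexadecimal is 0xE5E34757C88D35D0.
Stored little-endian, the bytes at ascending addresses are D0 35 8D C8 57 47 E3 E5.
Read back as big-endian, the last byte is least significant, giving 0xD0358DC85747E3E5.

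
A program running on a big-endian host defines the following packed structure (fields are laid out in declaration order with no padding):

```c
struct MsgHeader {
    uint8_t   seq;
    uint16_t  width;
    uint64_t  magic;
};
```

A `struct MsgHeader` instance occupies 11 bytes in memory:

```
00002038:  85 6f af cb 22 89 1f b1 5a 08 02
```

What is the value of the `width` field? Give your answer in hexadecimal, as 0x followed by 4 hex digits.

`width` follows `seq` (1 byte), so it starts at byte offset 1 and occupies 2 bytes.
Bytes at offsets 1..2: 6F AF.
In big-endian order the high byte comes first in memory.
The bytes are already most-significant first: 0x6FAF.

0x6FAF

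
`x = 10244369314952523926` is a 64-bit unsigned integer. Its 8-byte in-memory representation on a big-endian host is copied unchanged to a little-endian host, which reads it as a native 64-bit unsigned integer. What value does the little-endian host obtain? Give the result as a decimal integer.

10822335093315414926

10244369314952523926 in 64-bit hexadecimal is 0x8E2B4F9D6DA83096.
Stored big-endian, the bytes at ascending addresses are 8E 2B 4F 9D 6D A8 30 96.
Read back as little-endian, the first byte is least significant, giving 0x9630A86D9D4F2B8E.
0x9630A86D9D4F2B8E = 10822335093315414926.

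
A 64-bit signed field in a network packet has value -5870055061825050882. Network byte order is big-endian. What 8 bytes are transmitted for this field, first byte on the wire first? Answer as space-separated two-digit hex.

Two's complement of -5870055061825050882 in 64 bits: 5870055061825050882 = 0x51769FFA5410D902; invert → 0xAE896005ABEF26FD; add 1 → 0xAE896005ABEF26FE.
Split into bytes (most-significant first): AE 89 60 05 AB EF 26 FE.
Big-endian: lowest address holds the most-significant byte.
So the memory order matches the most-significant-first order: AE 89 60 05 AB EF 26 FE.

AE 89 60 05 AB EF 26 FE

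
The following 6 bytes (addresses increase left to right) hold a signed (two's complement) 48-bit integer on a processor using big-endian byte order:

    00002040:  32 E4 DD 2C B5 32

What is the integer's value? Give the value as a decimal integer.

In big-endian order the high byte comes first in memory.
The bytes are already most-significant first: 0x32E4DD2CB532.
0x32E4DD2CB532 = 55958544626994.

55958544626994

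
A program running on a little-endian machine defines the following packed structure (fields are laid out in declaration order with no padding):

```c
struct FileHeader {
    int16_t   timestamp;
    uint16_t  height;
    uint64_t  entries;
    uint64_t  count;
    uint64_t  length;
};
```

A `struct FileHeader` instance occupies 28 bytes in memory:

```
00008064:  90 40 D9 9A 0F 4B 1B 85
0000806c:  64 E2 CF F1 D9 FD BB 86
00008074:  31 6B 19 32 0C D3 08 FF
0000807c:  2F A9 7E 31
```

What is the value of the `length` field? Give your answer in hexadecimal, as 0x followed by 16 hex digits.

0x317EA92FFF08D30C

`length` follows `timestamp` (2 B), `height` (2 B), `entries` (8 B), `count` (8 B), so it starts at offset 2 + 2 + 8 + 8 = 20 and occupies 8 bytes.
Bytes at offsets 20..27: 0C D3 08 FF 2F A9 7E 31.
Little-endian stores the least-significant byte at the lowest address.
Reassemble most-significant byte first: 31 7E A9 2F FF 08 D3 0C → 0x317EA92FFF08D30C.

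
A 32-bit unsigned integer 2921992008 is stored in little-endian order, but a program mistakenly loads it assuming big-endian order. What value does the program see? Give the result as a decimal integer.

1208953518

2921992008 in 32-bit hexadecimal is 0xAE2A0F48.
Stored little-endian, the bytes at ascending addresses are 48 0F 2A AE.
Read back as big-endian, the last byte is least significant, giving 0x480F2AAE.
0x480F2AAE = 1208953518.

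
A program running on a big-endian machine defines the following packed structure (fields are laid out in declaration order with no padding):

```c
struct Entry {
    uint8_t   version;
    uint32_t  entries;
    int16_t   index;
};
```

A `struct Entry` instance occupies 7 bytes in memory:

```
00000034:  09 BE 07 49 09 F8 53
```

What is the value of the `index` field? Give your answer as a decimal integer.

`index` follows `version` (1 B), `entries` (4 B), so it starts at offset 1 + 4 = 5 and occupies 2 bytes.
Bytes at offsets 5..6: F8 53.
Big-endian stores the most-significant byte at the lowest address.
The bytes are already most-significant first: 0xF853.
Top bit is set, so as a signed 16-bit value this is 0xF853 − 2^16 = -1965.

-1965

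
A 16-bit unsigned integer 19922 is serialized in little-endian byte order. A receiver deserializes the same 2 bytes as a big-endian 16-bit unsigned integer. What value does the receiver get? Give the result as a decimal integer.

19922 in 16-bit hexadecimal is 0x4DD2.
Stored little-endian, the bytes at ascending addresses are D2 4D.
Read back as big-endian, the last byte is least significant, giving 0xD24D.
0xD24D = 53837.

53837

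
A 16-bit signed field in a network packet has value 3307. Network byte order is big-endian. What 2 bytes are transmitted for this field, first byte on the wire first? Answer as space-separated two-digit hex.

0C EB

3307 in hexadecimal, padded to 16 bits, is 0x0CEB.
Split into bytes (most-significant first): 0C EB.
In big-endian order the high byte comes first in memory.
So the memory order matches the most-significant-first order: 0C EB.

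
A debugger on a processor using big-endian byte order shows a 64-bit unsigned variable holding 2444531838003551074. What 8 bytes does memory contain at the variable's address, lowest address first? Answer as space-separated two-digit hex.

21 EC B8 C1 46 55 9B 62

2444531838003551074 in hexadecimal, padded to 64 bits, is 0x21ECB8C146559B62.
Split into bytes (most-significant first): 21 EC B8 C1 46 55 9B 62.
Big-endian: lowest address holds the most-significant byte.
So the memory order matches the most-significant-first order: 21 EC B8 C1 46 55 9B 62.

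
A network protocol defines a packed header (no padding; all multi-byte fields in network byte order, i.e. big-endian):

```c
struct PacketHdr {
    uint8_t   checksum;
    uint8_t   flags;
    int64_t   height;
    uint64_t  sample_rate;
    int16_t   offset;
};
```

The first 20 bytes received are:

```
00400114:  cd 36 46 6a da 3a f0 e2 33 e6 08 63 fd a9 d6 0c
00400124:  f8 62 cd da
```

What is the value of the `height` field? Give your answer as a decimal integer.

`height` follows `checksum` (1 B), `flags` (1 B), so it starts at offset 1 + 1 = 2 and occupies 8 bytes.
Bytes at offsets 2..9: 46 6A DA 3A F0 E2 33 E6.
Big-endian stores the most-significant byte at the lowest address.
The bytes are already most-significant first: 0x466ADA3AF0E233E6.
0x466ADA3AF0E233E6 = 5074107876870599654.

5074107876870599654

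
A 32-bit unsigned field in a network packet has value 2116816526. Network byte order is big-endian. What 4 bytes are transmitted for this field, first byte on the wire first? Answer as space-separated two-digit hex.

7E 2C 0E 8E

2116816526 in hexadecimal, padded to 32 bits, is 0x7E2C0E8E.
Split into bytes (most-significant first): 7E 2C 0E 8E.
Big-endian stores the most-significant byte at the lowest address.
So the memory order matches the most-significant-first order: 7E 2C 0E 8E.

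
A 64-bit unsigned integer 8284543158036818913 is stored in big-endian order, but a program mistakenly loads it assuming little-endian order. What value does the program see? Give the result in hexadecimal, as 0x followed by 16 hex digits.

8284543158036818913 in 64-bit hexadecimal is 0x72F89C1BDD2D6BE1.
Stored big-endian, the bytes at ascending addresses are 72 F8 9C 1B DD 2D 6B E1.
Read back as little-endian, the first byte is least significant, giving 0xE16B2DDD1B9CF872.

0xE16B2DDD1B9CF872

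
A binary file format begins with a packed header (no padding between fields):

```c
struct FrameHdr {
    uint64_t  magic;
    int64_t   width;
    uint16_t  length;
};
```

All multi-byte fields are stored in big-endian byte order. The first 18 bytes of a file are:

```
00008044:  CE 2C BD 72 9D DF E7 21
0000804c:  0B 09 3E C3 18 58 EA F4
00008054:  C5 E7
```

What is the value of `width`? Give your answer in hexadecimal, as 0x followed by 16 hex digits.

`width` follows `magic` (8 bytes), so it starts at byte offset 8 and occupies 8 bytes.
Bytes at offsets 8..15: 0B 09 3E C3 18 58 EA F4.
In big-endian order the high byte comes first in memory.
The bytes are already most-significant first: 0x0B093EC31858EAF4.

0x0B093EC31858EAF4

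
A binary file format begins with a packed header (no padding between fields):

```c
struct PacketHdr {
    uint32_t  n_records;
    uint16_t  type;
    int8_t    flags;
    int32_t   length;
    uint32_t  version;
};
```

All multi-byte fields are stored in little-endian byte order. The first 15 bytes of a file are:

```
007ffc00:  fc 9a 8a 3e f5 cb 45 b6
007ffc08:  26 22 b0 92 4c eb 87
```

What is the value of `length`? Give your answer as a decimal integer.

-1339939146

`length` follows `n_records` (4 B), `type` (2 B), `flags` (1 B), so it starts at offset 4 + 2 + 1 = 7 and occupies 4 bytes.
Bytes at offsets 7..10: B6 26 22 B0.
Little-endian: lowest address holds the least-significant byte.
Reassemble most-significant byte first: B0 22 26 B6 → 0xB02226B6.
Top bit is set, so as a signed 32-bit value this is 0xB02226B6 − 2^32 = -1339939146.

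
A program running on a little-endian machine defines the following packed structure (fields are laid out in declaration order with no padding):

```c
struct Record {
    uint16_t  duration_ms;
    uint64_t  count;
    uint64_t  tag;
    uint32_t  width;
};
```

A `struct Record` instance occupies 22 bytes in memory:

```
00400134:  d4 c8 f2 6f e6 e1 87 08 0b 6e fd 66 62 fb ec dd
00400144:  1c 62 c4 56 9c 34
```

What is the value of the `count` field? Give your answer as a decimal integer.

`count` follows `duration_ms` (2 bytes), so it starts at byte offset 2 and occupies 8 bytes.
Bytes at offsets 2..9: F2 6F E6 E1 87 08 0B 6E.
Little-endian stores the least-significant byte at the lowest address.
Reassemble most-significant byte first: 6E 0B 08 87 E1 E6 6F F2 → 0x6E0B0887E1E66FF2.
0x6E0B0887E1E66FF2 = 7929440948619472882.

7929440948619472882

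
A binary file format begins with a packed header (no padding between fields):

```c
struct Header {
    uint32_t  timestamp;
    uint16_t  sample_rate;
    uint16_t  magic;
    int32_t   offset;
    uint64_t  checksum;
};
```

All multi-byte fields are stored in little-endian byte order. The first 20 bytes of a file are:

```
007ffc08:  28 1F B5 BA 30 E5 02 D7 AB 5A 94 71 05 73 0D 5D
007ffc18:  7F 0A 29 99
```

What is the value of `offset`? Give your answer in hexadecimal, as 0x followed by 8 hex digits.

0x71945AAB

`offset` follows `timestamp` (4 B), `sample_rate` (2 B), `magic` (2 B), so it starts at offset 4 + 2 + 2 = 8 and occupies 4 bytes.
Bytes at offsets 8..11: AB 5A 94 71.
In little-endian order the low byte comes first in memory.
Reassemble most-significant byte first: 71 94 5A AB → 0x71945AAB.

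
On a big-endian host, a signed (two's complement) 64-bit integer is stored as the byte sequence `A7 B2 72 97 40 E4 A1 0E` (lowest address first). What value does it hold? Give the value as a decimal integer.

Big-endian stores the most-significant byte at the lowest address.
The bytes are already most-significant first: 0xA7B2729740E4A10E.
Top bit is set, so as a signed 64-bit value this is 0xA7B2729740E4A10E − 2^64 = -6362897329566736114.

-6362897329566736114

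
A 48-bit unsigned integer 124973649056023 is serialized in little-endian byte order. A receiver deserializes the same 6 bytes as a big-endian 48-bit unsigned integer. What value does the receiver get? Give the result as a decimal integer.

124973649056023 in 48-bit hexadecimal is 0x71A9B1F55117.
Stored little-endian, the bytes at ascending addresses are 17 51 F5 B1 A9 71.
Read back as big-endian, the last byte is least significant, giving 0x1751F5B1A971.
0x1751F5B1A971 = 25640781850993.

25640781850993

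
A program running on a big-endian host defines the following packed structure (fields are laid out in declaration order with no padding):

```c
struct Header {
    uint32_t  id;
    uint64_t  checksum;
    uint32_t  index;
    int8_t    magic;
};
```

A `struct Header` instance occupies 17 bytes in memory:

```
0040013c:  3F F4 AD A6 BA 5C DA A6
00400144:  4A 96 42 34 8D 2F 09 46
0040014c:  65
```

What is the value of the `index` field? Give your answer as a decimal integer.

2368670022

`index` follows `id` (4 B), `checksum` (8 B), so it starts at offset 4 + 8 = 12 and occupies 4 bytes.
Bytes at offsets 12..15: 8D 2F 09 46.
In big-endian order the high byte comes first in memory.
The bytes are already most-significant first: 0x8D2F0946.
0x8D2F0946 = 2368670022.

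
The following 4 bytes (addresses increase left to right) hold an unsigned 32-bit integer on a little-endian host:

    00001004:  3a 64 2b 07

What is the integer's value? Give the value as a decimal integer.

120284218

Little-endian stores the least-significant byte at the lowest address.
Reassemble most-significant byte first: 07 2B 64 3A → 0x072B643A.
0x072B643A = 120284218.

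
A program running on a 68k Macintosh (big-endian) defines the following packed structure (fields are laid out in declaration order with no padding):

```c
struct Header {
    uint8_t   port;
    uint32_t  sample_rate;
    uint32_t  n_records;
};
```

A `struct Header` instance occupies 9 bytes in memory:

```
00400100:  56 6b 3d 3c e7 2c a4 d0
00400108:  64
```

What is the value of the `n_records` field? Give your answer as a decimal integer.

`n_records` follows `port` (1 B), `sample_rate` (4 B), so it starts at offset 1 + 4 = 5 and occupies 4 bytes.
Bytes at offsets 5..8: 2C A4 D0 64.
Big-endian: lowest address holds the most-significant byte.
The bytes are already most-significant first: 0x2CA4D064.
0x2CA4D064 = 748998756.

748998756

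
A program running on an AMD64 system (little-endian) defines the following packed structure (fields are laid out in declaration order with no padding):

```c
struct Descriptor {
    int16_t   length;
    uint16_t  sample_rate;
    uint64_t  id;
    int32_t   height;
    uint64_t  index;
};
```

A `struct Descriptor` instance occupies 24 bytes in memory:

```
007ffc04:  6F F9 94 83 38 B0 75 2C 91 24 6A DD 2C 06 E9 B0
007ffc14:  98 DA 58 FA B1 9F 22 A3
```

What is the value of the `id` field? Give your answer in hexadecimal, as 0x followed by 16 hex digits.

`id` follows `length` (2 B), `sample_rate` (2 B), so it starts at offset 2 + 2 = 4 and occupies 8 bytes.
Bytes at offsets 4..11: 38 B0 75 2C 91 24 6A DD.
Little-endian stores the least-significant byte at the lowest address.
Reassemble most-significant byte first: DD 6A 24 91 2C 75 B0 38 → 0xDD6A24912C75B038.

0xDD6A24912C75B038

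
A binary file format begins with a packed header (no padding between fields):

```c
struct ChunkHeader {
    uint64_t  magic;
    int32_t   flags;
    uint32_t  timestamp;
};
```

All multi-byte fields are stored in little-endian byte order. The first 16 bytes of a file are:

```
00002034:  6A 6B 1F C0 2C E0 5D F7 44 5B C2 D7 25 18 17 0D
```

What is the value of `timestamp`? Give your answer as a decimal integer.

`timestamp` follows `magic` (8 B), `flags` (4 B), so it starts at offset 8 + 4 = 12 and occupies 4 bytes.
Bytes at offsets 12..15: 25 18 17 0D.
In little-endian order the low byte comes first in memory.
Reassemble most-significant byte first: 0D 17 18 25 → 0x0D171825.
0x0D171825 = 219617317.

219617317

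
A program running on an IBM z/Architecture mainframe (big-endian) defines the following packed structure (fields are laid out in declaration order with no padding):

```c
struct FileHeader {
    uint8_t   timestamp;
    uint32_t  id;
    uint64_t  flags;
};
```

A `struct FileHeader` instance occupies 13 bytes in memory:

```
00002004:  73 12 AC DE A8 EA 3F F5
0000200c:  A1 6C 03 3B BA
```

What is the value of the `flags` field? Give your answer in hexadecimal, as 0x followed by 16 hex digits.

`flags` follows `timestamp` (1 B), `id` (4 B), so it starts at offset 1 + 4 = 5 and occupies 8 bytes.
Bytes at offsets 5..12: EA 3F F5 A1 6C 03 3B BA.
Big-endian: lowest address holds the most-significant byte.
The bytes are already most-significant first: 0xEA3FF5A16C033BBA.

0xEA3FF5A16C033BBA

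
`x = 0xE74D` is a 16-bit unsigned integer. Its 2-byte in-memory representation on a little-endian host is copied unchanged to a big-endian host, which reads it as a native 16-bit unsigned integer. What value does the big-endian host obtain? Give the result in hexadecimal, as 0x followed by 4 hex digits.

0x4DE7

Stored little-endian, the bytes at ascending addresses are 4D E7.
Read back as big-endian, the last byte is least significant, giving 0x4DE7.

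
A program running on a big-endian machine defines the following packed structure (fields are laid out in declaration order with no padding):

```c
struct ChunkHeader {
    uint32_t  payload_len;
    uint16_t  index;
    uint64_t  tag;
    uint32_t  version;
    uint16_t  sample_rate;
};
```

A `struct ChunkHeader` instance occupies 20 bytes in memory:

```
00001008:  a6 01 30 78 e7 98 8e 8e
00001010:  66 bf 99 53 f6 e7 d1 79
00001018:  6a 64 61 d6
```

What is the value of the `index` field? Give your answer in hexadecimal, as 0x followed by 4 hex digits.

0xE798

`index` follows `payload_len` (4 bytes), so it starts at byte offset 4 and occupies 2 bytes.
Bytes at offsets 4..5: E7 98.
In big-endian order the high byte comes first in memory.
The bytes are already most-significant first: 0xE798.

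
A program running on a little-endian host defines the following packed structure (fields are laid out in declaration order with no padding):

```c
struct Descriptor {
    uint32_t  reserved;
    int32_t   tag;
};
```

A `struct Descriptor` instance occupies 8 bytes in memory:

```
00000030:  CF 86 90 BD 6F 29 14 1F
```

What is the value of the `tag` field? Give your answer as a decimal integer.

521415023

`tag` follows `reserved` (4 bytes), so it starts at byte offset 4 and occupies 4 bytes.
Bytes at offsets 4..7: 6F 29 14 1F.
In little-endian order the low byte comes first in memory.
Reassemble most-significant byte first: 1F 14 29 6F → 0x1F14296F.
0x1F14296F = 521415023.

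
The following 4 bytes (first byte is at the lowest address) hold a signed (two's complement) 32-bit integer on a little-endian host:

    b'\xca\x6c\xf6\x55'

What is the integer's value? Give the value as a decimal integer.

1442213066

Little-endian stores the least-significant byte at the lowest address.
Reassemble most-significant byte first: 55 F6 6C CA → 0x55F66CCA.
0x55F66CCA = 1442213066.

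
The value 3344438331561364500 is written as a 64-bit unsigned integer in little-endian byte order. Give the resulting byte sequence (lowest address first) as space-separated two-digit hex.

14 4C EA 65 F1 D4 69 2E

3344438331561364500 in hexadecimal, padded to 64 bits, is 0x2E69D4F165EA4C14.
Split into bytes (most-significant first): 2E 69 D4 F1 65 EA 4C 14.
In little-endian order the low byte comes first in memory.
So at ascending addresses the bytes are 14 4C EA 65 F1 D4 69 2E.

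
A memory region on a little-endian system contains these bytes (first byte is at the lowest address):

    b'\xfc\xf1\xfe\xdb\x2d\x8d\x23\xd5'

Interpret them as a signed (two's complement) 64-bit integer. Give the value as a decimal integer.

-3088469691342065156

Little-endian stores the least-significant byte at the lowest address.
Reassemble most-significant byte first: D5 23 8D 2D DB FE F1 FC → 0xD5238D2DDBFEF1FC.
Top bit is set, so as a signed 64-bit value this is 0xD5238D2DDBFEF1FC − 2^64 = -3088469691342065156.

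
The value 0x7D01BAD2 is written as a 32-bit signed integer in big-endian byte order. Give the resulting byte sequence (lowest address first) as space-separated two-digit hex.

Split into bytes (most-significant first): 7D 01 BA D2.
Big-endian: lowest address holds the most-significant byte.
So the memory order matches the most-significant-first order: 7D 01 BA D2.

7D 01 BA D2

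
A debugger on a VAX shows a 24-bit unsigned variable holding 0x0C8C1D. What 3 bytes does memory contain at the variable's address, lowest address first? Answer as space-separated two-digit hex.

1D 8C 0C

Split into bytes (most-significant first): 0C 8C 1D.
Little-endian stores the least-significant byte at the lowest address.
So at ascending addresses the bytes are 1D 8C 0C.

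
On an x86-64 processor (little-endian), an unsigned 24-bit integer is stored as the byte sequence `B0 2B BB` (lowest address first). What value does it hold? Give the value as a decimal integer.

Little-endian: lowest address holds the least-significant byte.
Reassemble most-significant byte first: BB 2B B0 → 0xBB2BB0.
0xBB2BB0 = 12266416.

12266416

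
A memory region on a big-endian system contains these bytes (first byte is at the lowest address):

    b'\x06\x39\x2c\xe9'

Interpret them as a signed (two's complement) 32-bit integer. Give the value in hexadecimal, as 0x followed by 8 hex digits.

In big-endian order the high byte comes first in memory.
The bytes are already most-significant first: 0x06392CE9.

0x06392CE9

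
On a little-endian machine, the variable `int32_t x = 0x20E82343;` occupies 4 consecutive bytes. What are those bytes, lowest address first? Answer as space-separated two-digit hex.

Split into bytes (most-significant first): 20 E8 23 43.
Little-endian stores the least-significant byte at the lowest address.
So at ascending addresses the bytes are 43 23 E8 20.

43 23 E8 20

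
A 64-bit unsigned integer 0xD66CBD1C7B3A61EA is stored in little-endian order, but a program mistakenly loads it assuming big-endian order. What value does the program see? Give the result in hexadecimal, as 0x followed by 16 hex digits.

Stored little-endian, the bytes at ascending addresses are EA 61 3A 7B 1C BD 6C D6.
Read back as big-endian, the last byte is least significant, giving 0xEA613A7B1CBD6CD6.

0xEA613A7B1CBD6CD6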